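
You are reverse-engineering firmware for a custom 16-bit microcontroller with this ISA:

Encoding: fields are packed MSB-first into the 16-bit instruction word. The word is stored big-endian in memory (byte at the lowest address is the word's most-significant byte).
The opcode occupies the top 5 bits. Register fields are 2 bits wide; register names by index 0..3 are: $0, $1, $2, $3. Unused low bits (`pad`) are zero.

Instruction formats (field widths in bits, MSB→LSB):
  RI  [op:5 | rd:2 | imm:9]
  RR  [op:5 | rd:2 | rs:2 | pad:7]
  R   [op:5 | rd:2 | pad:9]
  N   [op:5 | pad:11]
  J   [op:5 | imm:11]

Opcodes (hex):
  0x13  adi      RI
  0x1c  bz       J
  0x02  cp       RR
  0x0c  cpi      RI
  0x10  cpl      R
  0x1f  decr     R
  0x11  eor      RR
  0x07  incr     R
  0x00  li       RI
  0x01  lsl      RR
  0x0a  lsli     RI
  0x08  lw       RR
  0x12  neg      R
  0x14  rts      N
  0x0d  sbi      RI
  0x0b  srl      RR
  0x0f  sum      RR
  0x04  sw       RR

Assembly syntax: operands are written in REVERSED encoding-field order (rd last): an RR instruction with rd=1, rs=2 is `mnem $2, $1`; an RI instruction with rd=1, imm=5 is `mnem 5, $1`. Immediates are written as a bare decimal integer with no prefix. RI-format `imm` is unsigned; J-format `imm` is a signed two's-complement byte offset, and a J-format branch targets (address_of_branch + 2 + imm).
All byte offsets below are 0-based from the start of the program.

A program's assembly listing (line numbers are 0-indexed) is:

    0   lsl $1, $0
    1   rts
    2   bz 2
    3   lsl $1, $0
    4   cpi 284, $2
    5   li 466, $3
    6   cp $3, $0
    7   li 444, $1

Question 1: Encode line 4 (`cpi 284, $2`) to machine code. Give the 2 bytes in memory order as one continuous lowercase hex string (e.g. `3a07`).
651c

4. cpi fields op=0xc:5|rd=2:2|imm=284:9 → word 651ch → 65 1c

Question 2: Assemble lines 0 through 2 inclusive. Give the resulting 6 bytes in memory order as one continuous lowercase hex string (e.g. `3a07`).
line 0 (lsl): pack op=0x1:5|rd=0:2|rs=1:2|pad=0:7 = 0x0880; big→ 08 80
line 1 (rts): pack op=0x14:5|pad=0:11 = 0xa000; big→ a0 00
line 2 (bz): pack op=0x1c:5|imm=2:11 = 0xe002; big→ e0 02

0880a000e002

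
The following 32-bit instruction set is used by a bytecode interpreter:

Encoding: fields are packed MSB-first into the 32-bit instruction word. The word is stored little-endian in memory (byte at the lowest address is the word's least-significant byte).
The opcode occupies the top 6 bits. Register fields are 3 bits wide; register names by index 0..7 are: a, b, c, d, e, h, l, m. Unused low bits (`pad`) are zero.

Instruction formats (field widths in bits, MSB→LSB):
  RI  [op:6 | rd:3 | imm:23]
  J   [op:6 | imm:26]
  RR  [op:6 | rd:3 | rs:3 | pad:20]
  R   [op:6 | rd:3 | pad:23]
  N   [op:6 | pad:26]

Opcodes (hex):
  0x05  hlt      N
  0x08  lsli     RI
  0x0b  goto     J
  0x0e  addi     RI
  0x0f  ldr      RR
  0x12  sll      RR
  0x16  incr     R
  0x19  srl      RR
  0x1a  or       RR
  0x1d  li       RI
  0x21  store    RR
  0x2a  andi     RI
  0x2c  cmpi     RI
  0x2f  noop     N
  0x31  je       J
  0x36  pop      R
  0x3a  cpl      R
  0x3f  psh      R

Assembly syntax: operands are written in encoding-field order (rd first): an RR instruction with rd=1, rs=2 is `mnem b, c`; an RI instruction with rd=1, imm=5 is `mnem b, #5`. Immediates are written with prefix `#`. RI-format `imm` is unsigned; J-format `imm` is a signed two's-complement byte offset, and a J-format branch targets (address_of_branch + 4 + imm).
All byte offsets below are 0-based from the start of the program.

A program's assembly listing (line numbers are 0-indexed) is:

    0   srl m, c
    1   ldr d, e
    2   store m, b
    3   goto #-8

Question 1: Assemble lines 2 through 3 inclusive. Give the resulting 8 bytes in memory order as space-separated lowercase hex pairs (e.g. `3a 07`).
2. store fields op=0x21:6|rd=7:3|rs=1:3|pad=0:20 → word 87900000h → 00 00 90 87
3. goto fields op=0xb:6|imm=-8:26 → word 2ffffff8h → f8 ff ff 2f

00 00 90 87 f8 ff ff 2f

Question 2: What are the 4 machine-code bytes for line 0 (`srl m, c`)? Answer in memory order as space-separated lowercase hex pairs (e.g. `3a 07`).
00 00 a0 67

0. srl fields op=0x19:6|rd=7:3|rs=2:3|pad=0:20 → word 67a00000h → 00 00 a0 67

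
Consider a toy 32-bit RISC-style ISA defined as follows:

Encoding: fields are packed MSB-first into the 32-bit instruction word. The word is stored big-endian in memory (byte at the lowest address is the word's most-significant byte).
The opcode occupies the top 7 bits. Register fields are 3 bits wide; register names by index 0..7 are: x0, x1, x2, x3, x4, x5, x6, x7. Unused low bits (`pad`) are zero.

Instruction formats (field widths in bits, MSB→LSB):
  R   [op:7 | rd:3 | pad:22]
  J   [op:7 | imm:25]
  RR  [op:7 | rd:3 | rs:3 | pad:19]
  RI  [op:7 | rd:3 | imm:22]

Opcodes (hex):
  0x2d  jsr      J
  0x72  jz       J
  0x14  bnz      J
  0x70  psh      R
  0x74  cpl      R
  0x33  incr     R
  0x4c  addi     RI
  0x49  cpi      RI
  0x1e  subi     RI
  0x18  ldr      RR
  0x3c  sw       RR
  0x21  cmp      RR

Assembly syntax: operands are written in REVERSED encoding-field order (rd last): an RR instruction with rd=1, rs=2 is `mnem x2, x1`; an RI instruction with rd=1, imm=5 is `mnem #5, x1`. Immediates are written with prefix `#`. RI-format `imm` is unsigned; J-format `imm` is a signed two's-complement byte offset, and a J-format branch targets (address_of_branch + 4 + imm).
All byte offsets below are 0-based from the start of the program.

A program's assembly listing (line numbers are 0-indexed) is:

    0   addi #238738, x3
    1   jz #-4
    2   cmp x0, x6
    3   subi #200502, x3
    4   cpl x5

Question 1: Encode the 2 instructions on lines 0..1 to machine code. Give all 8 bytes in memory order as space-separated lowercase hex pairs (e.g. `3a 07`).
98 c3 a4 92 e5 ff ff fc

L0: addi op=0x4c:7|rd=3:3|imm=238738:22 ⇒ 0x98c3a492 ⇒ big 98 c3 a4 92
L1: jz op=0x72:7|imm=-4:25 ⇒ 0xe5fffffc ⇒ big e5 ff ff fc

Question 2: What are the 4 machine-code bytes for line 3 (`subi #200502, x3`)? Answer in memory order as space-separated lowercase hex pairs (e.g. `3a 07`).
line 3 (subi): pack op=0x1e:7|rd=3:3|imm=200502:22 = 0x3cc30f36; big→ 3c c3 0f 36

3c c3 0f 36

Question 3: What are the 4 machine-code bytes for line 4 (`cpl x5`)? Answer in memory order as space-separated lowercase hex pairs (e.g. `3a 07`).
line 4 (cpl): pack op=0x74:7|rd=5:3|pad=0:22 = 0xe9400000; big→ e9 40 00 00

e9 40 00 00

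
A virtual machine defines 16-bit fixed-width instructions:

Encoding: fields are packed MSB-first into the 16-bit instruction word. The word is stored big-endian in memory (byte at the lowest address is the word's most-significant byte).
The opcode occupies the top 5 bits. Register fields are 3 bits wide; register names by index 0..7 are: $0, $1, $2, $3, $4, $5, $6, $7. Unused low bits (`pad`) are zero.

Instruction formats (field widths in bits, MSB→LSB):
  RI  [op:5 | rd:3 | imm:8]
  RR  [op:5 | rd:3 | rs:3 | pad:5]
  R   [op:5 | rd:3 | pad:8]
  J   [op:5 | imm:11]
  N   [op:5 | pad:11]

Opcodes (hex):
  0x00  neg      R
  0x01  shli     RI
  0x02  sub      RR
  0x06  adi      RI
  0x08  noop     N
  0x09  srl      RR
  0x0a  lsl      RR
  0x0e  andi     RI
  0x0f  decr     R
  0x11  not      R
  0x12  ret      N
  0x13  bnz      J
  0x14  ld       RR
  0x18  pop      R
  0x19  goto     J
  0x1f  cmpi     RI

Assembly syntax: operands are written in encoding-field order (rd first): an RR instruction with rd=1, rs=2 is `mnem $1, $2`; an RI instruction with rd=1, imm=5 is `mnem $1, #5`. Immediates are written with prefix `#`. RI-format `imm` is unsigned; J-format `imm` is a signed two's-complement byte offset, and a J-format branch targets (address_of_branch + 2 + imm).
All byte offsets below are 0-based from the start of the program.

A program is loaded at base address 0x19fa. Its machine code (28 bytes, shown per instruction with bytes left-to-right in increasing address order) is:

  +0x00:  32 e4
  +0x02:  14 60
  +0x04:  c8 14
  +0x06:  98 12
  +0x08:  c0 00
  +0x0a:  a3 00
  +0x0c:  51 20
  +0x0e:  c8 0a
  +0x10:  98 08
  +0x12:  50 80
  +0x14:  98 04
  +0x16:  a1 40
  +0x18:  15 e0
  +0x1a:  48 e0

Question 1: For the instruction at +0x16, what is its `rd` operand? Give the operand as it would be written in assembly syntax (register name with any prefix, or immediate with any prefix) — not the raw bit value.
off 0x16: read a1 40 as big → 0xa140
  op=0xa140>>11=0x14 ⇒ ld (RR)
  rd@[10:8]=0x1 ⇒ $1
  rs@[7:5]=0x2 ⇒ $2

$1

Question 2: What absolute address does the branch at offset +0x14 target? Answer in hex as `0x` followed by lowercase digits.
@+14  big-endian(98 04) = 0x9804
  opcode bits[15:11]=0x13: bnz/J
  imm: (w>>0)&0x7ff=0x4 → #4
  target = base 0x19fa + off 0x14 + 2 + imm 4 = 0x1a14

0x1a14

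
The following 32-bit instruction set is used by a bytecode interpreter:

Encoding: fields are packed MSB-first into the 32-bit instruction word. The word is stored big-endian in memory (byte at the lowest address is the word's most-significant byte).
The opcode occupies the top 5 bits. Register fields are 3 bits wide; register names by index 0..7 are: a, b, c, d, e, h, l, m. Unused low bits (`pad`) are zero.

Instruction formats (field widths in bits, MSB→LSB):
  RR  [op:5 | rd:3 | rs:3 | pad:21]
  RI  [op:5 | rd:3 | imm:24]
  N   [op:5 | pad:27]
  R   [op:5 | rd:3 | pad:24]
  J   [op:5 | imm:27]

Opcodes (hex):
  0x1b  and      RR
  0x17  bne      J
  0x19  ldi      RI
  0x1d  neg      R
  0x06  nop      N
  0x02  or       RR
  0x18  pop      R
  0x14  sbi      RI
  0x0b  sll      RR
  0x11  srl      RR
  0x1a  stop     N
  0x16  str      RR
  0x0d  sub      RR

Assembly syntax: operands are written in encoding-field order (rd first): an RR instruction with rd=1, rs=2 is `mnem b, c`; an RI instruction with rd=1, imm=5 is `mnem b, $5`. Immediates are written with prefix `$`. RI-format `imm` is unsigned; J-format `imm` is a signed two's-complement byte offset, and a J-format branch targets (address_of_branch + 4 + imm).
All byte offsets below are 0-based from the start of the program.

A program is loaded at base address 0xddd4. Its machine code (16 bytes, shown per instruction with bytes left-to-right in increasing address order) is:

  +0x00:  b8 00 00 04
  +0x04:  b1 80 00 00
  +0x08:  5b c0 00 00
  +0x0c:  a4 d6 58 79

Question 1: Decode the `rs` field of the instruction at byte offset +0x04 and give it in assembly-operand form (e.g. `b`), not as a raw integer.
e

+0x04: b1 80 00 00 ⇒ word 0xb1800000 (big)
  op=0xb1800000>>27=0x16 ⇒ str (RR)
  rd: (w>>24)&0x7=0x1 → b
  rs: (w>>21)&0x7=0x4 → e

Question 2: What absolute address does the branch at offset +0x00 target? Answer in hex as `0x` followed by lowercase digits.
0xdddc

@+00  big-endian(b8 00 00 04) = 0xb8000004
  opcode bits[31:27]=0x17: bne/J
  [26:0] imm=4 = $4
  target = base 0xddd4 + off 0x00 + 4 + imm 4 = 0xdddc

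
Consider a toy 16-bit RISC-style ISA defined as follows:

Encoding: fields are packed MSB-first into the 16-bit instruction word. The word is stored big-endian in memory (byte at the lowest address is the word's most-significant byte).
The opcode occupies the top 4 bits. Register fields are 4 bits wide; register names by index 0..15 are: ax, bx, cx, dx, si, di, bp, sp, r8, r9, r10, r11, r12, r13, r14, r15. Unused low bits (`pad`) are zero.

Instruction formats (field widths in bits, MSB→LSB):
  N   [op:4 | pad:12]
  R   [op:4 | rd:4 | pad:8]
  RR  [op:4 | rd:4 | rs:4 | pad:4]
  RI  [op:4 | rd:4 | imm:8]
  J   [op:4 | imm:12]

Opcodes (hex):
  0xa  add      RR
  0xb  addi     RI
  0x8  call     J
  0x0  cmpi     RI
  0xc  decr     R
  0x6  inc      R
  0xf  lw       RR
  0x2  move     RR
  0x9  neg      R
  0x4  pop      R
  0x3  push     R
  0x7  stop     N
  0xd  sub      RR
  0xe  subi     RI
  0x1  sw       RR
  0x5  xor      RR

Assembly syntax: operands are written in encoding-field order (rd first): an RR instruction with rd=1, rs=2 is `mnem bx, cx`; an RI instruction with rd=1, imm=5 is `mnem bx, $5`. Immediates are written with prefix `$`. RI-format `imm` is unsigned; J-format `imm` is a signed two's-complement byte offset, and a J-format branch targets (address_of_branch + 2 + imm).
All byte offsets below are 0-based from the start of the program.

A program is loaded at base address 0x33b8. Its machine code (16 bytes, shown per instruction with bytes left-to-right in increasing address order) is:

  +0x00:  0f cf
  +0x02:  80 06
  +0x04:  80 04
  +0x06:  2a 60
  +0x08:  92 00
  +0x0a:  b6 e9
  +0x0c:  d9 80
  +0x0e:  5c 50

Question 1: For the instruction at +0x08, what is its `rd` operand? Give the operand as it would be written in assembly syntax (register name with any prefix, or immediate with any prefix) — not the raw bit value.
+0x08: 92 00 ⇒ word 0x9200 (big)
  top 4b → 0x9 → neg [R]
  [11:8] rd=2 = cx

cx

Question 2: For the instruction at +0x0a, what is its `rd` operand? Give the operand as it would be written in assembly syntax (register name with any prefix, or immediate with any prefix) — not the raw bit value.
+0x0a: b6 e9 ⇒ word 0xb6e9 (big)
  op=0xb6e9>>12=0xb ⇒ addi (RI)
  rd: (w>>8)&0xf=0x6 → bp
  imm: (w>>0)&0xff=0xe9 → $233

bp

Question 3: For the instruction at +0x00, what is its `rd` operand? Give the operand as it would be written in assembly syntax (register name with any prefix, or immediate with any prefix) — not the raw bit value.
r15

off 0x00: read 0f cf as big → 0x0fcf
  opcode bits[15:12]=0x0: cmpi/RI
  [11:8] rd=15 = r15
  [7:0] imm=207 = $207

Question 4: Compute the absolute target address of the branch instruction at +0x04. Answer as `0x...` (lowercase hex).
@+04  big-endian(80 04) = 0x8004
  top 4b → 0x8 → call [J]
  imm@[11:0]=0x4 ⇒ $4
  target = base 0x33b8 + off 0x04 + 2 + imm 4 = 0x33c2

0x33c2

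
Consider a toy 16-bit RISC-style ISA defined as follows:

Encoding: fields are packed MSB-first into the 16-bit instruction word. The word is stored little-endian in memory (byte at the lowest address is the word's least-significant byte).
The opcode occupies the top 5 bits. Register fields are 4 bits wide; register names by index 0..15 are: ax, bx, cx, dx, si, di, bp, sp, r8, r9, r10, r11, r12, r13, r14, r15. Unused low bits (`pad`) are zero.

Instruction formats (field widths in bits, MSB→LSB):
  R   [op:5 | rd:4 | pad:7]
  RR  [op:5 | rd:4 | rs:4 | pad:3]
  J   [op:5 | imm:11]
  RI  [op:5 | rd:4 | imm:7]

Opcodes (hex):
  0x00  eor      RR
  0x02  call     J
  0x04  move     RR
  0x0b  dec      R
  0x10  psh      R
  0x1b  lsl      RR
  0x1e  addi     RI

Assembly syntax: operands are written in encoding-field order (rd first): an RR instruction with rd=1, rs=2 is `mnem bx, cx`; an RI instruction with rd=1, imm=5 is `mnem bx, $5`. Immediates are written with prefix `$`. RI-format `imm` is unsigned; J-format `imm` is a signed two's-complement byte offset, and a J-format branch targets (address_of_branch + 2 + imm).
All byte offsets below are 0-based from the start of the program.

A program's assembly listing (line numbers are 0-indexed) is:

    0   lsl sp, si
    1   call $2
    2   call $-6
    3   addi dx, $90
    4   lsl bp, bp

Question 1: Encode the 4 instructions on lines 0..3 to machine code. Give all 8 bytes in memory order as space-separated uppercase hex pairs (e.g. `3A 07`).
0. lsl fields op=0x1b:5|rd=7:4|rs=4:4|pad=0:3 → word dba0h → a0 db
1. call fields op=0x2:5|imm=2:11 → word 1002h → 02 10
2. call fields op=0x2:5|imm=-6:11 → word 17fah → fa 17
3. addi fields op=0x1e:5|rd=3:4|imm=90:7 → word f1dah → da f1

A0 DB 02 10 FA 17 DA F1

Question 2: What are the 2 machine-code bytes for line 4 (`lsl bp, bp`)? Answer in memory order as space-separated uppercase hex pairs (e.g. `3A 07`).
L4: lsl op=0x1b:5|rd=6:4|rs=6:4|pad=0:3 ⇒ 0xdb30 ⇒ little 30 db

30 DB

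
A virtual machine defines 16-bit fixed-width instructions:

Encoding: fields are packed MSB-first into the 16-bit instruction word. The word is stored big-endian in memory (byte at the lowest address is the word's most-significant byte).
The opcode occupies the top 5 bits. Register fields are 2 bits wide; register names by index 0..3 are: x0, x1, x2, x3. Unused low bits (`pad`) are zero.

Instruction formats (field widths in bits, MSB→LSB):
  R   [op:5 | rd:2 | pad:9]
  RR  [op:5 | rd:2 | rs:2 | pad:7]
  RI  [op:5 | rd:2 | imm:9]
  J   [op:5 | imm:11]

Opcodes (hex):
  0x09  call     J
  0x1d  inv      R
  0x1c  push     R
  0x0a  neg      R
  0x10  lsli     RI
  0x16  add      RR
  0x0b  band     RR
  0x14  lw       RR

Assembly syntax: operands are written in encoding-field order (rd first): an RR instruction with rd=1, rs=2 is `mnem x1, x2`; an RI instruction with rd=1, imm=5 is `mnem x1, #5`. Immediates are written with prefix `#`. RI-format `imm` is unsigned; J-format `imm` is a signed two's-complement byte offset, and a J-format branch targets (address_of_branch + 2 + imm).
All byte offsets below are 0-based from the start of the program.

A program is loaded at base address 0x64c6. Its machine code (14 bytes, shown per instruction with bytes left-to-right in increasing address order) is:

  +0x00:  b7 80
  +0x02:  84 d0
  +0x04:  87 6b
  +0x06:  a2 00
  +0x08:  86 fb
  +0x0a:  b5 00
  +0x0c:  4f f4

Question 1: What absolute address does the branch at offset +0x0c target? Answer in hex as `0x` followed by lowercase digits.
0x64c8

@+0c  big-endian(4f f4) = 0x4ff4
  op=0x4ff4>>11=0x9 ⇒ call (J)
  imm: (w>>0)&0x7ff=0x7f4 (s11→-12) → #-12
  target = base 0x64c6 + off 0x0c + 2 + imm -12 = 0x64c8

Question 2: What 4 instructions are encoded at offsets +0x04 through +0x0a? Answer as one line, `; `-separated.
lsli x3, #363; lw x1, x0; lsli x3, #251; add x2, x2

off 0x04: read 87 6b as big → 0x876b
  op=0x876b>>11=0x10 ⇒ lsli (RI)
  rd: (w>>9)&0x3=0x3 → x3
  imm: (w>>0)&0x1ff=0x16b → #363
off 0x06: read a2 00 as big → 0xa200
  op=0xa200>>11=0x14 ⇒ lw (RR)
  rd: (w>>9)&0x3=0x1 → x1
  rs: (w>>7)&0x3=0x0 → x0
off 0x08: read 86 fb as big → 0x86fb
  op=0x86fb>>11=0x10 ⇒ lsli (RI)
  rd: (w>>9)&0x3=0x3 → x3
  imm: (w>>0)&0x1ff=0xfb → #251
off 0x0a: read b5 00 as big → 0xb500
  op=0xb500>>11=0x16 ⇒ add (RR)
  rd: (w>>9)&0x3=0x2 → x2
  rs: (w>>7)&0x3=0x2 → x2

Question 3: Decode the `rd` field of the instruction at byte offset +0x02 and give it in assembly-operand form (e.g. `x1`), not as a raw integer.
x2

off 0x02: read 84 d0 as big → 0x84d0
  top 5b → 0x10 → lsli [RI]
  rd@[10:9]=0x2 ⇒ x2
  imm@[8:0]=0xd0 ⇒ #208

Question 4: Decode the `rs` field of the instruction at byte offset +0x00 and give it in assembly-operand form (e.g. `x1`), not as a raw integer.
[00] b7 80 → 0xb780
  opcode bits[15:11]=0x16: add/RR
  [10:9] rd=3 = x3
  [8:7] rs=3 = x3

x3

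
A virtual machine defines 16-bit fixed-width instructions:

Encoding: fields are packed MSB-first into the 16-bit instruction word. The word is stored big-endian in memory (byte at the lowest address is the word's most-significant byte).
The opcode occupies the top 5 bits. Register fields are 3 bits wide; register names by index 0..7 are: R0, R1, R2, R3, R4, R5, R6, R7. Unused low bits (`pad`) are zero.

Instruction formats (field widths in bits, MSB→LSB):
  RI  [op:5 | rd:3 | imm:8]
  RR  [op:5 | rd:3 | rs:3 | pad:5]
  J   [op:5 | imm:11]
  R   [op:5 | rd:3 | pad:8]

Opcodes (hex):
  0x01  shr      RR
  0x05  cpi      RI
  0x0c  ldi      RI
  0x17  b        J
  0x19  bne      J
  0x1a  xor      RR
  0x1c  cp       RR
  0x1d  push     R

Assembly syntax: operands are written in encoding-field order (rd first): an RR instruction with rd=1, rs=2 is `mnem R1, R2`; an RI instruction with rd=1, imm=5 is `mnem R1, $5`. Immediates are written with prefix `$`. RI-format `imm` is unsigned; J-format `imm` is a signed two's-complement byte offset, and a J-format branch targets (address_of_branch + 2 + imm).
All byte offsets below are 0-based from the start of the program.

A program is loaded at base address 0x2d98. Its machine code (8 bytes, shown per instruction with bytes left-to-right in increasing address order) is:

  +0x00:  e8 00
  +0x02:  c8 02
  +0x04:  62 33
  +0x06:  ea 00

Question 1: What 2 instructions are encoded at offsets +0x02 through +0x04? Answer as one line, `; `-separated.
bne $2; ldi R2, $51

@+02  big-endian(c8 02) = 0xc802
  op=0xc802>>11=0x19 ⇒ bne (J)
  imm@[10:0]=0x2 ⇒ $2
@+04  big-endian(62 33) = 0x6233
  op=0x6233>>11=0xc ⇒ ldi (RI)
  rd@[10:8]=0x2 ⇒ R2
  imm@[7:0]=0x33 ⇒ $51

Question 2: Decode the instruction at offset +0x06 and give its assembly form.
push R2

[06] ea 00 → 0xea00
  opcode bits[15:11]=0x1d: push/R
  [10:8] rd=2 = R2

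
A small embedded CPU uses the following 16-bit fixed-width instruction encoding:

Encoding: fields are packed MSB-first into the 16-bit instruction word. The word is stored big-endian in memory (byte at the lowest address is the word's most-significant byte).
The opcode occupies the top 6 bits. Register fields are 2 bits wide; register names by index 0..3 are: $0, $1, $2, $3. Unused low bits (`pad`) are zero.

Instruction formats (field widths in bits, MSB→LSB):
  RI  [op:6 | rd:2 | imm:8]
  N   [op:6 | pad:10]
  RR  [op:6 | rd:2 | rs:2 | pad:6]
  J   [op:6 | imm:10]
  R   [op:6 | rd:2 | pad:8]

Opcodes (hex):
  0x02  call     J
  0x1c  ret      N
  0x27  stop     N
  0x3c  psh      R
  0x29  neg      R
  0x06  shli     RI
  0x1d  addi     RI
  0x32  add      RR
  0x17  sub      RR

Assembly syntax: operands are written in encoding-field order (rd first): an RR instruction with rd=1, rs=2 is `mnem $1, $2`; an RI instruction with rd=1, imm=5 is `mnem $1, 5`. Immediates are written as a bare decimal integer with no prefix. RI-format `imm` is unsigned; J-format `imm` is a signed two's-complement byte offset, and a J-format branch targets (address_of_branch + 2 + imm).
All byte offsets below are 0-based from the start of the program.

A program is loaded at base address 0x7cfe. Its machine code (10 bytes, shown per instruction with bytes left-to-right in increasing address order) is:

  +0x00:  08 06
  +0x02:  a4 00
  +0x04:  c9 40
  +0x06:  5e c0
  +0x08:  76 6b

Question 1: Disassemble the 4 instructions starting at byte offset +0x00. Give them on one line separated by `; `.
call 6; neg $0; add $1, $1; sub $2, $3

+0x00: 08 06 ⇒ word 0x0806 (big)
  top 6b → 0x2 → call [J]
  imm: (w>>0)&0x3ff=0x6 → 6
+0x02: a4 00 ⇒ word 0xa400 (big)
  top 6b → 0x29 → neg [R]
  rd: (w>>8)&0x3=0x0 → $0
+0x04: c9 40 ⇒ word 0xc940 (big)
  top 6b → 0x32 → add [RR]
  rd: (w>>8)&0x3=0x1 → $1
  rs: (w>>6)&0x3=0x1 → $1
+0x06: 5e c0 ⇒ word 0x5ec0 (big)
  top 6b → 0x17 → sub [RR]
  rd: (w>>8)&0x3=0x2 → $2
  rs: (w>>6)&0x3=0x3 → $3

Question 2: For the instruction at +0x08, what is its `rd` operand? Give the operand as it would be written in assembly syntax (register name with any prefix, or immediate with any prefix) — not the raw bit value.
$2

+0x08: 76 6b ⇒ word 0x766b (big)
  op=0x766b>>10=0x1d ⇒ addi (RI)
  [9:8] rd=2 = $2
  [7:0] imm=107 = 107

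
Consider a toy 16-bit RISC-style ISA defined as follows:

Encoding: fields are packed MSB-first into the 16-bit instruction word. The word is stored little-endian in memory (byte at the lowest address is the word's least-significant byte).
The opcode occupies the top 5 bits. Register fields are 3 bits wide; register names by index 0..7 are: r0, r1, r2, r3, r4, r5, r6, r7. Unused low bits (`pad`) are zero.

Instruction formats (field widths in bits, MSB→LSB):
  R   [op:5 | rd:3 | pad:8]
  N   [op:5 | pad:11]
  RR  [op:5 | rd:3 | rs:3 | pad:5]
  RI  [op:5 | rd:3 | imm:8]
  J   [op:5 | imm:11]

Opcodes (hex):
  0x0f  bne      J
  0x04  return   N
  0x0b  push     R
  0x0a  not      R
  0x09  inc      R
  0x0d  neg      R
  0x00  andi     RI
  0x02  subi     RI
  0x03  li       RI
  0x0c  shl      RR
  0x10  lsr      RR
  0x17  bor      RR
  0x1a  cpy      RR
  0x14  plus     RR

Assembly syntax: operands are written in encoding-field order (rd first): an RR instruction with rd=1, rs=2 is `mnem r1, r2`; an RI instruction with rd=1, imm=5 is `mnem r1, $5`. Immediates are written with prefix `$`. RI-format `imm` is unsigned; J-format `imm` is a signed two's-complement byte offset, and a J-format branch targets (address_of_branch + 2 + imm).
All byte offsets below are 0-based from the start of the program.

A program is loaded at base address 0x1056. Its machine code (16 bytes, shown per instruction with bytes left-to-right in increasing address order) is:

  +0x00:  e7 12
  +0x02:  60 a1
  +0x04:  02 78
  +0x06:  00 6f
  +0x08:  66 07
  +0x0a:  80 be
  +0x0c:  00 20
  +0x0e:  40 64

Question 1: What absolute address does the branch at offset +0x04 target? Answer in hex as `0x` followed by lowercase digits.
[04] 02 78 → 0x7802
  top 5b → 0xf → bne [J]
  [10:0] imm=2 = $2
  target = base 0x1056 + off 0x04 + 2 + imm 2 = 0x105e

0x105e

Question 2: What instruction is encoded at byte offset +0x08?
[08] 66 07 → 0x0766
  top 5b → 0x0 → andi [RI]
  [10:8] rd=7 = r7
  [7:0] imm=102 = $102

andi r7, $102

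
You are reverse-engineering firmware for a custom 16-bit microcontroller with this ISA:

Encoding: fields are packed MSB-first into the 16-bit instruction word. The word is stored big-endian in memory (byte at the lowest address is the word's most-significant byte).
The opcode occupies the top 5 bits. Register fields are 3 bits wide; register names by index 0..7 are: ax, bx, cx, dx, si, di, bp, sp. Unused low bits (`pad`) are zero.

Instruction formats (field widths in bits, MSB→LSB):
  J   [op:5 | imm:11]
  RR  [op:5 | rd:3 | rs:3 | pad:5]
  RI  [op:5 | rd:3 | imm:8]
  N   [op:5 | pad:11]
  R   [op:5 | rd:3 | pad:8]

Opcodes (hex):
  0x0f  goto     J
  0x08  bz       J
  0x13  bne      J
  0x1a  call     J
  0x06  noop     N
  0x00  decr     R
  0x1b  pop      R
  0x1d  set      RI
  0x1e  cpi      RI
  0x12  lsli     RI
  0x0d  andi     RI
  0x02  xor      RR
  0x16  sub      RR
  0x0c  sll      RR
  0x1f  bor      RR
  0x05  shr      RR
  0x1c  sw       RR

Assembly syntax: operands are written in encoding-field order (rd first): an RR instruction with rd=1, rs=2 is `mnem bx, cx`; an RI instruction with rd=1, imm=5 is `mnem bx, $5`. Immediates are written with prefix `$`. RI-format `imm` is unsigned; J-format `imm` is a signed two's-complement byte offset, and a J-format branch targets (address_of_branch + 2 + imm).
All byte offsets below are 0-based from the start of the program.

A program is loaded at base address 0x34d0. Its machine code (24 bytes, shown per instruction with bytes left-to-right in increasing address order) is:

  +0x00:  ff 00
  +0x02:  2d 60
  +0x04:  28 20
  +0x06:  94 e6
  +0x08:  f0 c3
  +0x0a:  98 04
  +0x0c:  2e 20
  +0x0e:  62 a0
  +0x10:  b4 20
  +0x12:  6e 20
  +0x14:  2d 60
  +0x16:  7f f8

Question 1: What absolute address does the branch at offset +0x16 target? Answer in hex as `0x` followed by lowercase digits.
+0x16: 7f f8 ⇒ word 0x7ff8 (big)
  top 5b → 0xf → goto [J]
  imm@[10:0]=0x7f8 (s11→-8) ⇒ $-8
  target = base 0x34d0 + off 0x16 + 2 + imm -8 = 0x34e0

0x34e0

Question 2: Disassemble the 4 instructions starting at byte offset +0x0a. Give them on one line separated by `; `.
bne $4; shr bp, bx; sll cx, di; sub si, bx

off 0x0a: read 98 04 as big → 0x9804
  top 5b → 0x13 → bne [J]
  imm@[10:0]=0x4 ⇒ $4
off 0x0c: read 2e 20 as big → 0x2e20
  top 5b → 0x5 → shr [RR]
  rd@[10:8]=0x6 ⇒ bp
  rs@[7:5]=0x1 ⇒ bx
off 0x0e: read 62 a0 as big → 0x62a0
  top 5b → 0xc → sll [RR]
  rd@[10:8]=0x2 ⇒ cx
  rs@[7:5]=0x5 ⇒ di
off 0x10: read b4 20 as big → 0xb420
  top 5b → 0x16 → sub [RR]
  rd@[10:8]=0x4 ⇒ si
  rs@[7:5]=0x1 ⇒ bx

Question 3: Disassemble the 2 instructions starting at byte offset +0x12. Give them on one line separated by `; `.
andi bp, $32; shr di, dx

off 0x12: read 6e 20 as big → 0x6e20
  top 5b → 0xd → andi [RI]
  [10:8] rd=6 = bp
  [7:0] imm=32 = $32
off 0x14: read 2d 60 as big → 0x2d60
  top 5b → 0x5 → shr [RR]
  [10:8] rd=5 = di
  [7:5] rs=3 = dx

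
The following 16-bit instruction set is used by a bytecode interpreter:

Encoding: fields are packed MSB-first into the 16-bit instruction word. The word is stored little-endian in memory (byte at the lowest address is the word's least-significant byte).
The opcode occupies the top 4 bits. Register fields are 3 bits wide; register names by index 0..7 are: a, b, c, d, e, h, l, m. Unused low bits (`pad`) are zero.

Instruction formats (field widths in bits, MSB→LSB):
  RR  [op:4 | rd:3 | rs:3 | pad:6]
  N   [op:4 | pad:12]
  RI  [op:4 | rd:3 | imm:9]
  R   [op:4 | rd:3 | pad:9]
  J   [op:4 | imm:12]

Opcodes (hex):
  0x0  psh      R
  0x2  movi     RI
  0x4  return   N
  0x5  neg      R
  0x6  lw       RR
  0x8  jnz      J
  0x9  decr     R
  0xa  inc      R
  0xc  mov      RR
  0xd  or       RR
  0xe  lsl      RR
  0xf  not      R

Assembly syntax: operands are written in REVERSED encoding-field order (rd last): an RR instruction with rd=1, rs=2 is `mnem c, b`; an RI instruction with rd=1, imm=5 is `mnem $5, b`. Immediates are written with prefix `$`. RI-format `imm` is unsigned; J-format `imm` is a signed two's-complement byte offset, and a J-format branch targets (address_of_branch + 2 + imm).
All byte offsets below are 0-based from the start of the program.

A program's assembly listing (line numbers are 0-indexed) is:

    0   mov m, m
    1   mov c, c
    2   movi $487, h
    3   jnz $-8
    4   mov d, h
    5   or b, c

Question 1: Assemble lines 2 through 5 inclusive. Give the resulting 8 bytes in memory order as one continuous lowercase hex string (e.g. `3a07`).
e72bf88fc0ca40d4

L2: movi op=0x2:4|rd=5:3|imm=487:9 ⇒ 0x2be7 ⇒ little e7 2b
L3: jnz op=0x8:4|imm=-8:12 ⇒ 0x8ff8 ⇒ little f8 8f
L4: mov op=0xc:4|rd=5:3|rs=3:3|pad=0:6 ⇒ 0xcac0 ⇒ little c0 ca
L5: or op=0xd:4|rd=2:3|rs=1:3|pad=0:6 ⇒ 0xd440 ⇒ little 40 d4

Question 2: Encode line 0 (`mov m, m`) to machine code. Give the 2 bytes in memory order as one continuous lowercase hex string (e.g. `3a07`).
line 0 (mov): pack op=0xc:4|rd=7:3|rs=7:3|pad=0:6 = 0xcfc0; little→ c0 cf

c0cf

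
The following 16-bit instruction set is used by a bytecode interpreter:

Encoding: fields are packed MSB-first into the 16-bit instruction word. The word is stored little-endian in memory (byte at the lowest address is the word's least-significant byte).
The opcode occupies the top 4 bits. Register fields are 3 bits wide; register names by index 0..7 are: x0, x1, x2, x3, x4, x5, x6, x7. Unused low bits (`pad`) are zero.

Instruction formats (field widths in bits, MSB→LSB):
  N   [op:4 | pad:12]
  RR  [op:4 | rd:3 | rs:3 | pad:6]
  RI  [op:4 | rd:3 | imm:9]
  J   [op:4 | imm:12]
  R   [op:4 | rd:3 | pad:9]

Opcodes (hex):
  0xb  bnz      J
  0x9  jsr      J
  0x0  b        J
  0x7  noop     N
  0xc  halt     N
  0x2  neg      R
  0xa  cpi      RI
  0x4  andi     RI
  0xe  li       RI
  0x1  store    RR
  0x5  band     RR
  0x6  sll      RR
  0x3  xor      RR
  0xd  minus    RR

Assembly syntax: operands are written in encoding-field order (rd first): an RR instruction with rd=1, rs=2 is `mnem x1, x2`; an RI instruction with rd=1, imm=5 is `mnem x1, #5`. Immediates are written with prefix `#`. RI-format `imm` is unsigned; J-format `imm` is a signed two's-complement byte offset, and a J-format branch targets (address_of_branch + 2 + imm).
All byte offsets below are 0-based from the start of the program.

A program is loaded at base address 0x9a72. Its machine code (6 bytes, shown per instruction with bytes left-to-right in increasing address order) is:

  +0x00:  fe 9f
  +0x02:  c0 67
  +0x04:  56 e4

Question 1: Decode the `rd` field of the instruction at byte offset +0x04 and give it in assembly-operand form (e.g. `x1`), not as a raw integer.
x2

+0x04: 56 e4 ⇒ word 0xe456 (little)
  top 4b → 0xe → li [RI]
  rd@[11:9]=0x2 ⇒ x2
  imm@[8:0]=0x56 ⇒ #86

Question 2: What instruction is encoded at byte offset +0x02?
+0x02: c0 67 ⇒ word 0x67c0 (little)
  op=0x67c0>>12=0x6 ⇒ sll (RR)
  rd: (w>>9)&0x7=0x3 → x3
  rs: (w>>6)&0x7=0x7 → x7

sll x3, x7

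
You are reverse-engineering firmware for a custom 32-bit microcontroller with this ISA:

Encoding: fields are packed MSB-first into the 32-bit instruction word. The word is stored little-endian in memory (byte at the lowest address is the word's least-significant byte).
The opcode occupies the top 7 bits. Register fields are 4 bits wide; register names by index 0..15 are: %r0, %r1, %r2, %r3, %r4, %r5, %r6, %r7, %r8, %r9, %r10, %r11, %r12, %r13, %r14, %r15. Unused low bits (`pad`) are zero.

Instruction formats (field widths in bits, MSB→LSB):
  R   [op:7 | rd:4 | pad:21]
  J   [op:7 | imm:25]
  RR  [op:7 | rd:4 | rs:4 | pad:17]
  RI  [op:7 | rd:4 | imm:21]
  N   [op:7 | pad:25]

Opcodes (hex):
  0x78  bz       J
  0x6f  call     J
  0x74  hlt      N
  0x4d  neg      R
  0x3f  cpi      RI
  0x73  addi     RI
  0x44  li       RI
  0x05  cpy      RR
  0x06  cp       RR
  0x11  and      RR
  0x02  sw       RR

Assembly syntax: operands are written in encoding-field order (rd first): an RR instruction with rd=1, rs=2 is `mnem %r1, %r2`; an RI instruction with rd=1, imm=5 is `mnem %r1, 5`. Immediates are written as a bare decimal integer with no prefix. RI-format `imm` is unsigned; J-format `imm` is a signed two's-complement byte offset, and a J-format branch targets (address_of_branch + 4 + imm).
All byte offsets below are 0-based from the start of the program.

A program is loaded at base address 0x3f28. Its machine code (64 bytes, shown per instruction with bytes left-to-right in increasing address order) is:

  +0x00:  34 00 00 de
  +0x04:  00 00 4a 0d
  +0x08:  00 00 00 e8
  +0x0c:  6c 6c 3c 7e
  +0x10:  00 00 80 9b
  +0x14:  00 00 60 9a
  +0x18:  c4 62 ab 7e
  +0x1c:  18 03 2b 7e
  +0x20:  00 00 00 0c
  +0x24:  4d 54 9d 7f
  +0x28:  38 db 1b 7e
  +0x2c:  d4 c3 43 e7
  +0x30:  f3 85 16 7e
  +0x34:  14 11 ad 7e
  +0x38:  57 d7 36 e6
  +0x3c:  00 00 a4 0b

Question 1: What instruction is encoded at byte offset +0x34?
[34] 14 11 ad 7e → 0x7ead1114
  top 7b → 0x3f → cpi [RI]
  rd: (w>>21)&0xf=0x5 → %r5
  imm: (w>>0)&0x1fffff=0xd1114 → 856340

cpi %r5, 856340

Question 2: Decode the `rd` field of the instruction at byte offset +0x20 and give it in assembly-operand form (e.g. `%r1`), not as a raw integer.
@+20  little-endian(00 00 00 0c) = 0x0c000000
  op=0x0c000000>>25=0x6 ⇒ cp (RR)
  [24:21] rd=0 = %r0
  [20:17] rs=0 = %r0

%r0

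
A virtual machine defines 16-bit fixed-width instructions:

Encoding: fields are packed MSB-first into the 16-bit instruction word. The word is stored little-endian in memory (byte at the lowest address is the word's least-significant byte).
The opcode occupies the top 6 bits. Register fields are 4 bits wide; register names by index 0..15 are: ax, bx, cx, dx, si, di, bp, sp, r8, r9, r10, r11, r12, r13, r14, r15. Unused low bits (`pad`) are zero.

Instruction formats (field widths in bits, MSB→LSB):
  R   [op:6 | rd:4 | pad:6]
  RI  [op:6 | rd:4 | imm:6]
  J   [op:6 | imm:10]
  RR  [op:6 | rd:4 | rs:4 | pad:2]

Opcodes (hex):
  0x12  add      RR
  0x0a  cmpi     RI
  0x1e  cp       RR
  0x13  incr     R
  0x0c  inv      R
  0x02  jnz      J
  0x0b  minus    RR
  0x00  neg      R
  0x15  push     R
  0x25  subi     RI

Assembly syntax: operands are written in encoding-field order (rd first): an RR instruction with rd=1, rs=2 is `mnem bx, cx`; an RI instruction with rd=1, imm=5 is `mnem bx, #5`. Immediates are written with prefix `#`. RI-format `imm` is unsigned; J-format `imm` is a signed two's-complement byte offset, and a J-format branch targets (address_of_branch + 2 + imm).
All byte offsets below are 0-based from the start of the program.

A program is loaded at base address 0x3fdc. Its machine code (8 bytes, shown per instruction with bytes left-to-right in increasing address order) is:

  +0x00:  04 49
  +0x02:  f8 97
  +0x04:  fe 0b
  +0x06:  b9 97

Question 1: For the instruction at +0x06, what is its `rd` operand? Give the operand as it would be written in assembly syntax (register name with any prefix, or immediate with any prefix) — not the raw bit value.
r14

[06] b9 97 → 0x97b9
  op=0x97b9>>10=0x25 ⇒ subi (RI)
  rd@[9:6]=0xe ⇒ r14
  imm@[5:0]=0x39 ⇒ #57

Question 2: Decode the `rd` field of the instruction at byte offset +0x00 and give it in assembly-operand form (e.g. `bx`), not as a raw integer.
[00] 04 49 → 0x4904
  opcode bits[15:10]=0x12: add/RR
  rd: (w>>6)&0xf=0x4 → si
  rs: (w>>2)&0xf=0x1 → bx

si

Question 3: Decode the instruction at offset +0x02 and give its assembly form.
subi r15, #56

[02] f8 97 → 0x97f8
  top 6b → 0x25 → subi [RI]
  rd@[9:6]=0xf ⇒ r15
  imm@[5:0]=0x38 ⇒ #56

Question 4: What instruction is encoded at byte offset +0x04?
jnz #-2

@+04  little-endian(fe 0b) = 0x0bfe
  top 6b → 0x2 → jnz [J]
  imm: (w>>0)&0x3ff=0x3fe (s10→-2) → #-2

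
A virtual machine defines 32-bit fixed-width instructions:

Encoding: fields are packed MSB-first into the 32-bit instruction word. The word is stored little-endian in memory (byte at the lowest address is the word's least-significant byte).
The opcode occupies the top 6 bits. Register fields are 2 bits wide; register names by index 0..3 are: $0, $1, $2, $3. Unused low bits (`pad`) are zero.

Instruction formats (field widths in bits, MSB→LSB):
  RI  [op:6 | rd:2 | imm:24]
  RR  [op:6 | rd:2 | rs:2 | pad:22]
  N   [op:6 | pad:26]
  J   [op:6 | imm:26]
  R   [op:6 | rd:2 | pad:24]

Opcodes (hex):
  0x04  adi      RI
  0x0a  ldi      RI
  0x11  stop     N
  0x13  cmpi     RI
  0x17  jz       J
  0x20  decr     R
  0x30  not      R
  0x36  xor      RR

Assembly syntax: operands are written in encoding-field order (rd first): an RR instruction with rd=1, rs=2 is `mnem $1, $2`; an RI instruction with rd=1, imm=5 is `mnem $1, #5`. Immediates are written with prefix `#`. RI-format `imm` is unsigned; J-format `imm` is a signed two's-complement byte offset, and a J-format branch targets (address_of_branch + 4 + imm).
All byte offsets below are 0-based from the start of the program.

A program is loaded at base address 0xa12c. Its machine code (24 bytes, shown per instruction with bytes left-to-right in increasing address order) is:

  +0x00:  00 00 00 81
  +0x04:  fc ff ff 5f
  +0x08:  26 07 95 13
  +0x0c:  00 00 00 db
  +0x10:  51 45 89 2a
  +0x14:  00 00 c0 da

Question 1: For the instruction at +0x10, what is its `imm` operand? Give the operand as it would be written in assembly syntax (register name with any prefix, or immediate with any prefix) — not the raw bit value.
[10] 51 45 89 2a → 0x2a894551
  opcode bits[31:26]=0xa: ldi/RI
  rd@[25:24]=0x2 ⇒ $2
  imm@[23:0]=0x894551 ⇒ #8996177

#8996177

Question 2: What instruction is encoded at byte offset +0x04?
+0x04: fc ff ff 5f ⇒ word 0x5ffffffc (little)
  opcode bits[31:26]=0x17: jz/J
  imm@[25:0]=0x3fffffc (s26→-4) ⇒ #-4

jz #-4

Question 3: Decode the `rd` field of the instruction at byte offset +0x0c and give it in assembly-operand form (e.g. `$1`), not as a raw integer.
+0x0c: 00 00 00 db ⇒ word 0xdb000000 (little)
  opcode bits[31:26]=0x36: xor/RR
  rd@[25:24]=0x3 ⇒ $3
  rs@[23:22]=0x0 ⇒ $0

$3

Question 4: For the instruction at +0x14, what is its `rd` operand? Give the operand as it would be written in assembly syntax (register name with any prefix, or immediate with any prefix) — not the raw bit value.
$2

+0x14: 00 00 c0 da ⇒ word 0xdac00000 (little)
  top 6b → 0x36 → xor [RR]
  rd@[25:24]=0x2 ⇒ $2
  rs@[23:22]=0x3 ⇒ $3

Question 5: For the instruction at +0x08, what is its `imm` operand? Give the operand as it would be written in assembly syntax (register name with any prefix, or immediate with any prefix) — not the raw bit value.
@+08  little-endian(26 07 95 13) = 0x13950726
  opcode bits[31:26]=0x4: adi/RI
  rd@[25:24]=0x3 ⇒ $3
  imm@[23:0]=0x950726 ⇒ #9766694

#9766694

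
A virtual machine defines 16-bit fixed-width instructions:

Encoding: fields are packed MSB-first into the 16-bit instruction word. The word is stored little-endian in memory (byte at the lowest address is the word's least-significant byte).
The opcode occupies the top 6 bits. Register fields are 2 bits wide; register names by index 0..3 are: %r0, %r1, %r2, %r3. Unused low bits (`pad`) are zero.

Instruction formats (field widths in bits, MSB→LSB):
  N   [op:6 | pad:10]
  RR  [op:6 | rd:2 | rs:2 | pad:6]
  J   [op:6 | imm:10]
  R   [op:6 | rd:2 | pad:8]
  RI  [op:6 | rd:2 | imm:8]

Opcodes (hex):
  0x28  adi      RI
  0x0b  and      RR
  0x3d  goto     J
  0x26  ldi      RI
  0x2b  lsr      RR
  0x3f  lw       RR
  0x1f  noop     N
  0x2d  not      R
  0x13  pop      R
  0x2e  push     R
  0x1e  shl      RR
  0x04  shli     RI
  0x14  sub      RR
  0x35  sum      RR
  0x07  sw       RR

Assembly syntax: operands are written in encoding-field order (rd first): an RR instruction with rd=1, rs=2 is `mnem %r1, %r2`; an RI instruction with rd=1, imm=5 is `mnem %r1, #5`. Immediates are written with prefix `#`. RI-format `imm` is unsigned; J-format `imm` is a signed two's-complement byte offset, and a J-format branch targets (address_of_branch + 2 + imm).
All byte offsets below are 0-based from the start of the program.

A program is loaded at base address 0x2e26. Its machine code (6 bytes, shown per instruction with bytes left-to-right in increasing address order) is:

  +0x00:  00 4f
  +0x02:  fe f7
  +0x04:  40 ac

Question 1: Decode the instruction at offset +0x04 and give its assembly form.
lsr %r0, %r1

@+04  little-endian(40 ac) = 0xac40
  op=0xac40>>10=0x2b ⇒ lsr (RR)
  [9:8] rd=0 = %r0
  [7:6] rs=1 = %r1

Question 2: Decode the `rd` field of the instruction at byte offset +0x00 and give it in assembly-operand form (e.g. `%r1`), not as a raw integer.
%r3

+0x00: 00 4f ⇒ word 0x4f00 (little)
  opcode bits[15:10]=0x13: pop/R
  rd@[9:8]=0x3 ⇒ %r3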